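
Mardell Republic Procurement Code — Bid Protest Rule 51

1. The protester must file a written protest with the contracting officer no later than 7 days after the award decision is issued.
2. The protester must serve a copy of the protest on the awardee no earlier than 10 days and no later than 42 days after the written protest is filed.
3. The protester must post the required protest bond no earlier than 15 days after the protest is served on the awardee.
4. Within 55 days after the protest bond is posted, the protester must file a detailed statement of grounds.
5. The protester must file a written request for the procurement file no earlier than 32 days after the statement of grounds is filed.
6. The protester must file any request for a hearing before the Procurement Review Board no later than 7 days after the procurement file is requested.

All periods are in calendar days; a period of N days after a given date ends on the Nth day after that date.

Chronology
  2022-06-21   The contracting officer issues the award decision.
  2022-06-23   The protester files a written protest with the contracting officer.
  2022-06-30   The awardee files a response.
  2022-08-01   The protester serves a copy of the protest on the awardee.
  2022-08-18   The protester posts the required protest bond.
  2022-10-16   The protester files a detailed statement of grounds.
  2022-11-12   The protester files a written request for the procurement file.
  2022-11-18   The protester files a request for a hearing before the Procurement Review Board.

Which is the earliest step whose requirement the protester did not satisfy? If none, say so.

Step 1: 7 days after 2022-06-21 (when the award decision is issued) is 2022-06-28; completed 2022-06-23, before the deadline.
Step 2: the window is 10–42 days after 2022-06-23 (when the written protest is filed), so 2022-07-03 through 2022-08-04; 2022-08-01 falls inside that range.
Step 3: the earliest permitted date is 15 days after 2022-08-01 (when the protest is served on the awardee), i.e. 2022-08-16; 2022-08-18 is on or after that date.
Step 4: 55 days after 2022-08-18 (when the protest bond is posted) is 2022-10-12; not done until 2022-10-16, 4 days after the deadline.

Step 4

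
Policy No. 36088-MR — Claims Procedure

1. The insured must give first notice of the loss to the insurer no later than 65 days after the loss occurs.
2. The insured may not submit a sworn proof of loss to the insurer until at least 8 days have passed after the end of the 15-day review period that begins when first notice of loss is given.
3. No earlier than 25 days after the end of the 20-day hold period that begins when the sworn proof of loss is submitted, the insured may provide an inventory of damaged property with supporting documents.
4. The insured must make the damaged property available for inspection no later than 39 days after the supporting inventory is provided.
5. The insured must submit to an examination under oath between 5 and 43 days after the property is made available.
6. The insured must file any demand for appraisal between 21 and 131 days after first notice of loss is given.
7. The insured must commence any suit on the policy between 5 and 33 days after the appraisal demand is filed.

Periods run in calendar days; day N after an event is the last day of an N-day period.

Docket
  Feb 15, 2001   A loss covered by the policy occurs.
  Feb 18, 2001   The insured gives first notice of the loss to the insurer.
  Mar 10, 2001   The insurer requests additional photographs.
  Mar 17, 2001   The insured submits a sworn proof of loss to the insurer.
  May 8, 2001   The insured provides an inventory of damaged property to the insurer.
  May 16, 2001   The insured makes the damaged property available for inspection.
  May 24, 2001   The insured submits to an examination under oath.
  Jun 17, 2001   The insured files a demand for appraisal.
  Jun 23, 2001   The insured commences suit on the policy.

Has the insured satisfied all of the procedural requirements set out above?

Yes

Step 1: 65 days after Feb 15, 2001 (when the loss occurs) is Apr 21, 2001; completed Feb 18, 2001, before the deadline.
Step 2: the earliest permitted date is 8 days after Mar 5, 2001 (end of the 15-day review period, which began when first notice of loss is given on Feb 18, 2001), i.e. Mar 13, 2001; done Mar 17, 2001, after the minimum wait.
Step 3: the earliest permitted date is 25 days after Apr 6, 2001 (end of the 20-day hold period, which began when the sworn proof of loss is submitted on Mar 17, 2001), i.e. May 1, 2001; May 8, 2001 is on or after that date.
Step 4: 39 days after May 8, 2001 (when the supporting inventory is provided) is Jun 16, 2001; completed May 16, 2001, before the deadline.
Step 5: the window is 5–43 days after May 16, 2001 (when the property is made available), so May 21, 2001 through Jun 28, 2001; done May 24, 2001 — within the window.
Step 6: the window is 21–131 days after Feb 18, 2001 (when first notice of loss is given), so Mar 11, 2001 through Jun 29, 2001; Jun 17, 2001 falls inside that range.
Step 7: the window is 5–33 days after Jun 17, 2001 (when the appraisal demand is filed), so Jun 22, 2001 through Jul 20, 2001; done Jun 23, 2001, which is between those dates.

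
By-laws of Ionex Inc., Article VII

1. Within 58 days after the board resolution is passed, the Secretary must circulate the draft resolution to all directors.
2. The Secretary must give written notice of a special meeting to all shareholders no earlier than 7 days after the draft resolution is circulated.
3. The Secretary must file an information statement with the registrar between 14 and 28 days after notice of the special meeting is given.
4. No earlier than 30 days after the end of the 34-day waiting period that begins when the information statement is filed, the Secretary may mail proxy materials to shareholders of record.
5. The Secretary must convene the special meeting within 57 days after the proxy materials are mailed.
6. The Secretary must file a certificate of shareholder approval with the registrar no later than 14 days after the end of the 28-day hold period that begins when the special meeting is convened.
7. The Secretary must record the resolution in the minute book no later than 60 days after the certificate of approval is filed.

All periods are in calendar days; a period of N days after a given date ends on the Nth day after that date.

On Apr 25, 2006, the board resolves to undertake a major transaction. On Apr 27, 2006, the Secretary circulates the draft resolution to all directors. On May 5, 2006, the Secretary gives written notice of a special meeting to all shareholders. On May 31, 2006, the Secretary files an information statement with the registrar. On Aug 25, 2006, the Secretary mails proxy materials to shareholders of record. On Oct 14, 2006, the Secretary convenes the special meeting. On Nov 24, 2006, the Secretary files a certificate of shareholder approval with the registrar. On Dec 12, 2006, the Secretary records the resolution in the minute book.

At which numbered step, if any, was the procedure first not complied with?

None — every step was satisfied

Step 1: 58 days after Apr 25, 2006 (when the board resolution is passed) is Jun 22, 2006; done Apr 27, 2006 — timely.
Step 2: the earliest permitted date is 7 days after Apr 27, 2006 (when the draft resolution is circulated), i.e. May 4, 2006; done May 5, 2006 — permitted.
Step 3: the window is 14–28 days after May 5, 2006 (when notice of the special meeting is given), so May 19, 2006 through Jun 2, 2006; May 31, 2006 falls inside that range.
Step 4: the earliest permitted date is 30 days after Jul 4, 2006 (end of the 34-day waiting period, which began when the information statement is filed on May 31, 2006), i.e. Aug 3, 2006; Aug 25, 2006 is on or after that date.
Step 5: 57 days after Aug 25, 2006 (when the proxy materials are mailed) is Oct 21, 2006; done Oct 14, 2006 — timely.
Step 6: 14 days after Nov 11, 2006 (end of the 28-day hold period, which began when the special meeting is convened on Oct 14, 2006) is Nov 25, 2006; Nov 24, 2006 is within that limit.
Step 7: 60 days after Nov 24, 2006 (when the certificate of approval is filed) is Jan 23, 2007; Dec 12, 2006 is within that limit.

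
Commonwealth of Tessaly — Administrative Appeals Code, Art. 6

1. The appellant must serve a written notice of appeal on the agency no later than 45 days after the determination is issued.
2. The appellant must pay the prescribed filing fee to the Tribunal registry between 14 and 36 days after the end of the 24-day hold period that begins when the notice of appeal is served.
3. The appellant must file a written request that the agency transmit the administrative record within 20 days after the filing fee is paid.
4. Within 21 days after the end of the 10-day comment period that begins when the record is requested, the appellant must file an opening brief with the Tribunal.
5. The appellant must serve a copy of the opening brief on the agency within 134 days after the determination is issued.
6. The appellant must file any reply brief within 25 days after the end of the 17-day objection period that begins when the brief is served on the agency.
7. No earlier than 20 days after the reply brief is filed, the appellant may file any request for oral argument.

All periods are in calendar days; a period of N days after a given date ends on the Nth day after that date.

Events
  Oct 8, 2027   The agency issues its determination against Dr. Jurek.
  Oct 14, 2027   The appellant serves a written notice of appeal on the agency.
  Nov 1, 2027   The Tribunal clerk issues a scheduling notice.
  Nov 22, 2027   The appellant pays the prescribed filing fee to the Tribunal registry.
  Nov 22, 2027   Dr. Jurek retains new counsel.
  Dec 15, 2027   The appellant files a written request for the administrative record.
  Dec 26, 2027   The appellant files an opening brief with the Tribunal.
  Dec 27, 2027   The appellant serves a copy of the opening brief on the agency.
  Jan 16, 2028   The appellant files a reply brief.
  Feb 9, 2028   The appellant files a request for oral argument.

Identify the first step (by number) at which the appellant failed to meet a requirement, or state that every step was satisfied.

Step 1 — counting 45 days from Oct 8, 2027 (when the determination is issued) gives a deadline of Nov 22, 2027; completed Oct 14, 2027, before the deadline.
Step 2 — 14 and 36 days from Nov 7, 2027 (end of the 24-day hold period, which began when the notice of appeal is served on Oct 14, 2027) are Nov 21, 2027 and Dec 13, 2027 respectively; done Nov 22, 2027, which is between those dates.
Step 3 — counting 20 days from Nov 22, 2027 (when the filing fee is paid) gives a deadline of Dec 12, 2027; Dec 15, 2027 misses that deadline by 3 days.
No need to go further; step 3 was not satisfied.

Step 3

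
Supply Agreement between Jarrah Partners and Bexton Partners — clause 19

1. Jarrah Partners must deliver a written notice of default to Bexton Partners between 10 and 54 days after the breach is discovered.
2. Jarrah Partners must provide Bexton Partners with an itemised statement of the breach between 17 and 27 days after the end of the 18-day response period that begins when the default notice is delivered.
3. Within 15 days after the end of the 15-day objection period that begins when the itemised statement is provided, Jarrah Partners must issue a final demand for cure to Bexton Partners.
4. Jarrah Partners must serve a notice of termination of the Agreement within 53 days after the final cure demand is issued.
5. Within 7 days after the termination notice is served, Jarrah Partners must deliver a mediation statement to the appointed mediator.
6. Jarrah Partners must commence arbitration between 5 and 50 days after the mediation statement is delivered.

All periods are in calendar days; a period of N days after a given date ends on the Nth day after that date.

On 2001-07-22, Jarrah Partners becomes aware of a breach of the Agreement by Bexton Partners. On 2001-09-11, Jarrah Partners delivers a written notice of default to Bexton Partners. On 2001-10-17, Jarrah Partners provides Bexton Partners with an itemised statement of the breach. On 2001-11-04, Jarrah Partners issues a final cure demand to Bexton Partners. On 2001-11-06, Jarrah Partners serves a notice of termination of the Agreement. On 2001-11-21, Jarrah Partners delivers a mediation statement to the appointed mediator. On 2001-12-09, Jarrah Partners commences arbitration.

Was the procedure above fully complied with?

No

Step 1 — 10 and 54 days from 2001-07-22 (when the breach is discovered) are 2001-08-01 and 2001-09-14 respectively; done 2001-09-11 — within the window.
Step 2 — 17 and 27 days from 2001-09-29 (end of the 18-day response period, which began when the default notice is delivered on 2001-09-11) are 2001-10-16 and 2001-10-26 respectively; done 2001-10-17 — within the window.
Step 3 — counting 15 days from 2001-11-01 (end of the 15-day objection period, which began when the itemised statement is provided on 2001-10-17) gives a deadline of 2001-11-16; done 2001-11-04 — timely.
Step 4 — counting 53 days from 2001-11-04 (when the final cure demand is issued) gives a deadline of 2001-12-27; 2001-11-06 is within that limit.
Step 5 — counting 7 days from 2001-11-06 (when the termination notice is served) gives a deadline of 2001-11-13; 2001-11-21 misses that deadline by 8 days.
That is the first point of non-compliance.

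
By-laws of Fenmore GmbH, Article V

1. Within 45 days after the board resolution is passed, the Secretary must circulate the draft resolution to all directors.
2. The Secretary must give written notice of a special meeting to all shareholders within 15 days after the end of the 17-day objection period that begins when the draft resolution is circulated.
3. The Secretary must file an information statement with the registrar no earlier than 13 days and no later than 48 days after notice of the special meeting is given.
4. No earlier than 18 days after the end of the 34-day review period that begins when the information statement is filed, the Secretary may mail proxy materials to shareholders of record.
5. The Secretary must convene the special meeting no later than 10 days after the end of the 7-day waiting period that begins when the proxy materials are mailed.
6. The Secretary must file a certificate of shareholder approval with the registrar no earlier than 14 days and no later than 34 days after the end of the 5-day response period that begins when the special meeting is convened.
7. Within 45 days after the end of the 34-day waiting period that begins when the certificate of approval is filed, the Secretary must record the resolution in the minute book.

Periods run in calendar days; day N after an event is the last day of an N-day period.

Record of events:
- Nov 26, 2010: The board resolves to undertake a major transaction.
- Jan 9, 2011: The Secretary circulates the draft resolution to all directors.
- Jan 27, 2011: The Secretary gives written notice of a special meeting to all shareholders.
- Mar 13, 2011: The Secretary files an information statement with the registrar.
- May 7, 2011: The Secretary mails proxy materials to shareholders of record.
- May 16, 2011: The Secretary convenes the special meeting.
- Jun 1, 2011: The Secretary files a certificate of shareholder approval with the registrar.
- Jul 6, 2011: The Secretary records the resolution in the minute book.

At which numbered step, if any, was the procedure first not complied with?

Step 1: 45 days after Nov 26, 2010 (when the board resolution is passed) is Jan 10, 2011; Jan 9, 2011 is within that limit.
Step 2: 15 days after Jan 26, 2011 (end of the 17-day objection period, which began when the draft resolution is circulated on Jan 9, 2011) is Feb 10, 2011; done Jan 27, 2011 — timely.
Step 3: the window is 13–48 days after Jan 27, 2011 (when notice of the special meeting is given), so Feb 9, 2011 through Mar 16, 2011; done Mar 13, 2011, which is between those dates.
Step 4: the earliest permitted date is 18 days after Apr 16, 2011 (end of the 34-day review period, which began when the information statement is filed on Mar 13, 2011), i.e. May 4, 2011; done May 7, 2011, after the minimum wait.
Step 5: 10 days after May 14, 2011 (end of the 7-day waiting period, which began when the proxy materials are mailed on May 7, 2011) is May 24, 2011; completed May 16, 2011, before the deadline.
Step 6: the window is 14–34 days after May 21, 2011 (end of the 5-day response period, which began when the special meeting is convened on May 16, 2011), so Jun 4, 2011 through Jun 24, 2011; done Jun 1, 2011 — 3 days before the window opened.
The analysis stops there.

Step 6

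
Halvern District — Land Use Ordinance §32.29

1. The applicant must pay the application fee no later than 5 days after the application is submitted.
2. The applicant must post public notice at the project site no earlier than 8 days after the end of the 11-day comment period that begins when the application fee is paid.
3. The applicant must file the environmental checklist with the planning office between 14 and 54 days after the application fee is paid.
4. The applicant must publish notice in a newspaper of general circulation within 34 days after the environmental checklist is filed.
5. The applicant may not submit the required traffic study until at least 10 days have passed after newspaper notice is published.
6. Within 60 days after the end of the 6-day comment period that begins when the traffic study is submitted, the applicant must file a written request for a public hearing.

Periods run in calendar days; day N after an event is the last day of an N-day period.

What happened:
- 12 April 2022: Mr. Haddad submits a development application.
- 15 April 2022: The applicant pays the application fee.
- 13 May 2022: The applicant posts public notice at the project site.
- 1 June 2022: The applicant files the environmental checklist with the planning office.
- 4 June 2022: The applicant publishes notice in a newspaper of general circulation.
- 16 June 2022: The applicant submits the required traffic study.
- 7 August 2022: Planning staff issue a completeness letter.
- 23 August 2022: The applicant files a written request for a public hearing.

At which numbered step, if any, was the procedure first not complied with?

Step 6

Step 1 — counting 5 days from 12 April 2022 (when the application is submitted) gives a deadline of 17 April 2022; done 15 April 2022 — timely.
Step 2 — must wait 8 days from 26 April 2022 (end of the 11-day comment period, which began when the application fee is paid on 15 April 2022), so not before 4 May 2022; done 13 May 2022, after the minimum wait.
Step 3 — 14 and 54 days from 15 April 2022 (when the application fee is paid) are 29 April 2022 and 8 June 2022 respectively; 1 June 2022 falls inside that range.
Step 4 — counting 34 days from 1 June 2022 (when the environmental checklist is filed) gives a deadline of 5 July 2022; done 4 June 2022 — timely.
Step 5 — must wait 10 days from 4 June 2022 (when newspaper notice is published), so not before 14 June 2022; done 16 June 2022, after the minimum wait.
Step 6 — counting 60 days from 22 June 2022 (end of the 6-day comment period, which began when the traffic study is submitted on 16 June 2022) gives a deadline of 21 August 2022; not done until 23 August 2022, 2 days after the deadline.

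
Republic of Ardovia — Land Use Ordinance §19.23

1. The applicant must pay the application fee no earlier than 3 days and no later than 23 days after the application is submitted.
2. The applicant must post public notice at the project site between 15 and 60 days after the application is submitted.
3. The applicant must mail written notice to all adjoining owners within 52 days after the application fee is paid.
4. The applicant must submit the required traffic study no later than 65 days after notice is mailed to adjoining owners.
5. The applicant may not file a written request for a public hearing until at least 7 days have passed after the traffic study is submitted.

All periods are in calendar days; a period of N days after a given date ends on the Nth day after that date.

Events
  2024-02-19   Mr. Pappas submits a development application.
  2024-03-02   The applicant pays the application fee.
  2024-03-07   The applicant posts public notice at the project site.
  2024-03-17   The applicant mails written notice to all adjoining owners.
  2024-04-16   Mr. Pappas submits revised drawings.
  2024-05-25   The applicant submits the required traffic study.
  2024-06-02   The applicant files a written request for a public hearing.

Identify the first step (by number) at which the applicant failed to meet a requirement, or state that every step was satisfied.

(1) the permitted window runs from 2024-02-19 + 3 = 2024-02-22 to 2024-02-19 + 23 = 2024-03-13; done 2024-03-02 — within the window.
(2) the permitted window runs from 2024-02-19 + 15 = 2024-03-05 to 2024-02-19 + 60 = 2024-04-19; done 2024-03-07 — within the window.
(3) due by 2024-03-02 + 52 days = 2024-04-23; 2024-03-17 is within that limit.
(4) due by 2024-03-17 + 65 days = 2024-05-21; done 2024-05-25 — 4 days late.
Later steps need not be reached.

Step 4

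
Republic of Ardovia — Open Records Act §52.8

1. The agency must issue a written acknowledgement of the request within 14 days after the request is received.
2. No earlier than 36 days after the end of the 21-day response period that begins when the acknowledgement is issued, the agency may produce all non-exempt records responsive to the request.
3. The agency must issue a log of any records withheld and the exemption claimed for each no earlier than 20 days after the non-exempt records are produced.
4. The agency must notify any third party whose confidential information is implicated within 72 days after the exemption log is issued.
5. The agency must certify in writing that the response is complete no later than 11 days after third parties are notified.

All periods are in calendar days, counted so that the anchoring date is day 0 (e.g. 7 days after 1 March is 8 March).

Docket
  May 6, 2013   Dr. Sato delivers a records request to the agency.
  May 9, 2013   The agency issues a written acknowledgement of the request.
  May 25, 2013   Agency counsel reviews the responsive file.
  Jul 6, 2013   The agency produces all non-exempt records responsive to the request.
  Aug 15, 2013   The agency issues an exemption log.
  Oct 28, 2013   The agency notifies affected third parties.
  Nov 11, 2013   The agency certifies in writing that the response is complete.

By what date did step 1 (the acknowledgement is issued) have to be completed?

May 20, 2013

Step 1 runs from May 6, 2013, when the request is received. 14 days after May 6, 2013 is May 20, 2013.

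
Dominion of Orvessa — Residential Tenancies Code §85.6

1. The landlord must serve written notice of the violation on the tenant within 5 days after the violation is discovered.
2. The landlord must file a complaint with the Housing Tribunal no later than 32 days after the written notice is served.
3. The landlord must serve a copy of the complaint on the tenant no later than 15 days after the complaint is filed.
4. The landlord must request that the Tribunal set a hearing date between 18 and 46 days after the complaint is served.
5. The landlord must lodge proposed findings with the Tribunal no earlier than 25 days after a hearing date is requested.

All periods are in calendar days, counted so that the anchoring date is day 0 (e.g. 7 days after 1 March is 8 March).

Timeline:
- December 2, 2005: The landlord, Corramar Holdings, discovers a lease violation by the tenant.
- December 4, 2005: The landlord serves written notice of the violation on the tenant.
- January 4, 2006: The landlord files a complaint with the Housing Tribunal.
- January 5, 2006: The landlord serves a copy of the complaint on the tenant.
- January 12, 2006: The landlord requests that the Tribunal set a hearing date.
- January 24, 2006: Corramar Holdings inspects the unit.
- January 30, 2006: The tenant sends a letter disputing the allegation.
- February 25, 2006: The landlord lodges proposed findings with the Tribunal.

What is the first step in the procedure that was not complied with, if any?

Step 1: 5 days after December 2, 2005 (when the violation is discovered) is December 7, 2005; completed December 4, 2005, before the deadline.
Step 2: 32 days after December 4, 2005 (when the written notice is served) is January 5, 2006; completed January 4, 2006, before the deadline.
Step 3: 15 days after January 4, 2006 (when the complaint is filed) is January 19, 2006; completed January 5, 2006, before the deadline.
Step 4: the window is 18–46 days after January 5, 2006 (when the complaint is served), so January 23, 2006 through February 20, 2006; done January 12, 2006 — 11 days before the window opened.

Step 4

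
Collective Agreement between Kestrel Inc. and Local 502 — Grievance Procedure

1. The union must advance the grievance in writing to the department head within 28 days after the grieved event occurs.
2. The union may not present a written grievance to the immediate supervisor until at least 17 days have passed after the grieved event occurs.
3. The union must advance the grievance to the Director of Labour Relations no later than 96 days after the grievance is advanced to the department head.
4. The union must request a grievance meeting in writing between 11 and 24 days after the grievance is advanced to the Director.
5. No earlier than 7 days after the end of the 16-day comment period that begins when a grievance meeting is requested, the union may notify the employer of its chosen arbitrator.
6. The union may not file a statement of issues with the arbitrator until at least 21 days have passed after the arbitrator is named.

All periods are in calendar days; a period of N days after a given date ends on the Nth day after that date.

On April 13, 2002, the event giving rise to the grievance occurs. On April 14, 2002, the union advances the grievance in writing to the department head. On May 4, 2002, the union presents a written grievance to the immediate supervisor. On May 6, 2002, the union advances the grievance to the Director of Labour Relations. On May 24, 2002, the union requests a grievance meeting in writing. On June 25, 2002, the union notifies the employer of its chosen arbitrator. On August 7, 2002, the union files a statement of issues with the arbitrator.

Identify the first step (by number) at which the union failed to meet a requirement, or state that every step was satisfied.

Step 1 — counting 28 days from April 13, 2002 (when the grieved event occurs) gives a deadline of May 11, 2002; completed April 14, 2002, before the deadline.
Step 2 — must wait 17 days from April 13, 2002 (when the grieved event occurs), so not before April 30, 2002; May 4, 2002 is on or after that date.
Step 3 — counting 96 days from April 14, 2002 (when the grievance is advanced to the department head) gives a deadline of July 19, 2002; May 6, 2002 is within that limit.
Step 4 — 11 and 24 days from May 6, 2002 (when the grievance is advanced to the Director) are May 17, 2002 and May 30, 2002 respectively; done May 24, 2002 — within the window.
Step 5 — must wait 7 days from June 9, 2002 (end of the 16-day comment period, which began when a grievance meeting is requested on May 24, 2002), so not before June 16, 2002; done June 25, 2002, after the minimum wait.
Step 6 — must wait 21 days from June 25, 2002 (when the arbitrator is named), so not before July 16, 2002; done August 7, 2002 — permitted.

None — every step was satisfied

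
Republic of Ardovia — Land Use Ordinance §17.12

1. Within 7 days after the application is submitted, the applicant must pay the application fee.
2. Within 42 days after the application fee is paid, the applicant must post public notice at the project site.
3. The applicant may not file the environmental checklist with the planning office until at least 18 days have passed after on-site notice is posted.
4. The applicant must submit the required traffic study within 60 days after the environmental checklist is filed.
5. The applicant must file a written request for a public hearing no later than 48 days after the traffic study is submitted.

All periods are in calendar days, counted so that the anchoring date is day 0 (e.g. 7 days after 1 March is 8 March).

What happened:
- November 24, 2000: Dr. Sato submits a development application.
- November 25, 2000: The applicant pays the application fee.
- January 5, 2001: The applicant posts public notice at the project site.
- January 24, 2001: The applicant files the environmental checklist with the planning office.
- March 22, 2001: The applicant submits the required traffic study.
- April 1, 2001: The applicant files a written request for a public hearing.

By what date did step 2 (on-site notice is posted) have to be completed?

Step 2 runs from November 25, 2000, when the application fee is paid. 42 days after November 25, 2000 is January 6, 2001.

January 6, 2001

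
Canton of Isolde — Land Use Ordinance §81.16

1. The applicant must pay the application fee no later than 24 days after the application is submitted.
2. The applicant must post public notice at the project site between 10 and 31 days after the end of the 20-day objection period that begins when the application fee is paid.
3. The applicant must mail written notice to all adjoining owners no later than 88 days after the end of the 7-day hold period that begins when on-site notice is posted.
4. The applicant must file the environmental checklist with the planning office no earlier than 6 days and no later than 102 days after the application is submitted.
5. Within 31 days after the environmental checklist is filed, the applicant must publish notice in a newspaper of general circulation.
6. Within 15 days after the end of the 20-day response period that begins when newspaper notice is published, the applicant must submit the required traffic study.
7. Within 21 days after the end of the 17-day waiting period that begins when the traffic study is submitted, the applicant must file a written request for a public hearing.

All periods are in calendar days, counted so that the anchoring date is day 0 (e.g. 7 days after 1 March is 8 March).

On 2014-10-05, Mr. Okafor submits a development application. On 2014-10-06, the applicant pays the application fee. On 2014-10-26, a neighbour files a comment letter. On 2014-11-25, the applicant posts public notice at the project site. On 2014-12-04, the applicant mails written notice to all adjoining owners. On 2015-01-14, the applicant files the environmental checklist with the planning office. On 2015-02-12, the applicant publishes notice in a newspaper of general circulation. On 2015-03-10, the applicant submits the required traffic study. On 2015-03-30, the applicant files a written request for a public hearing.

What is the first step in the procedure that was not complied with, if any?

None — every step was satisfied

(1) due by 2014-10-05 + 24 days = 2014-10-29; 2014-10-06 is within that limit.
(2) the permitted window runs from 2014-10-26 + 10 = 2014-11-05 to 2014-10-26 + 31 = 2014-11-26; 2014-11-25 falls inside that range.
(3) due by 2014-12-02 + 88 days = 2015-02-28; completed 2014-12-04, before the deadline.
(4) the permitted window runs from 2014-10-05 + 6 = 2014-10-11 to 2014-10-05 + 102 = 2015-01-15; done 2015-01-14 — within the window.
(5) due by 2015-01-14 + 31 days = 2015-02-14; completed 2015-02-12, before the deadline.
(6) due by 2015-03-04 + 15 days = 2015-03-19; 2015-03-10 is within that limit.
(7) due by 2015-03-27 + 21 days = 2015-04-17; 2015-03-30 is within that limit.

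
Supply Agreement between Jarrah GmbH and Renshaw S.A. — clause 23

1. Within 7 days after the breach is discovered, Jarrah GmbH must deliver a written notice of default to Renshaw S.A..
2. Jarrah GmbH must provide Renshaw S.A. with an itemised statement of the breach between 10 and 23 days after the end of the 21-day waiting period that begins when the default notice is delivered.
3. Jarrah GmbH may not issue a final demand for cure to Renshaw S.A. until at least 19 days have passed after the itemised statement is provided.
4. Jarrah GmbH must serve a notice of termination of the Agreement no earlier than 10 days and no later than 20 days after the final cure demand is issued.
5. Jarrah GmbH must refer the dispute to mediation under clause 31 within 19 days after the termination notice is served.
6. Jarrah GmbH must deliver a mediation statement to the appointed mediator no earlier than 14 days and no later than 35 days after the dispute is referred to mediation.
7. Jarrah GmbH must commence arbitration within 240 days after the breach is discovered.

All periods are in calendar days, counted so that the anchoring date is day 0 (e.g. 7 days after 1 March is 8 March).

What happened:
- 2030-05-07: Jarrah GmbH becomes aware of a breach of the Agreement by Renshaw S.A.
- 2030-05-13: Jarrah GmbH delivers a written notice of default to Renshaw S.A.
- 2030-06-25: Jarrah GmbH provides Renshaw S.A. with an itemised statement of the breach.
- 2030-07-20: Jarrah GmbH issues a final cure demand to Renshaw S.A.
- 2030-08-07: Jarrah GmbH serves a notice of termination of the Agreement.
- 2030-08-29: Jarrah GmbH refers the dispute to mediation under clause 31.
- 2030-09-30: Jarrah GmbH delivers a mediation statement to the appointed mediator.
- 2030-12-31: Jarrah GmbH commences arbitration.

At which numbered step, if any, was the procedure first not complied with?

Step 1: 7 days after 2030-05-07 (when the breach is discovered) is 2030-05-14; 2030-05-13 is within that limit.
Step 2: the window is 10–23 days after 2030-06-03 (end of the 21-day waiting period, which began when the default notice is delivered on 2030-05-13), so 2030-06-13 through 2030-06-26; done 2030-06-25, which is between those dates.
Step 3: the earliest permitted date is 19 days after 2030-06-25 (when the itemised statement is provided), i.e. 2030-07-14; 2030-07-20 is on or after that date.
Step 4: the window is 10–20 days after 2030-07-20 (when the final cure demand is issued), so 2030-07-30 through 2030-08-09; done 2030-08-07 — within the window.
Step 5: 19 days after 2030-08-07 (when the termination notice is served) is 2030-08-26; not done until 2030-08-29, 3 days after the deadline.
No need to go further; step 5 was not satisfied.

Step 5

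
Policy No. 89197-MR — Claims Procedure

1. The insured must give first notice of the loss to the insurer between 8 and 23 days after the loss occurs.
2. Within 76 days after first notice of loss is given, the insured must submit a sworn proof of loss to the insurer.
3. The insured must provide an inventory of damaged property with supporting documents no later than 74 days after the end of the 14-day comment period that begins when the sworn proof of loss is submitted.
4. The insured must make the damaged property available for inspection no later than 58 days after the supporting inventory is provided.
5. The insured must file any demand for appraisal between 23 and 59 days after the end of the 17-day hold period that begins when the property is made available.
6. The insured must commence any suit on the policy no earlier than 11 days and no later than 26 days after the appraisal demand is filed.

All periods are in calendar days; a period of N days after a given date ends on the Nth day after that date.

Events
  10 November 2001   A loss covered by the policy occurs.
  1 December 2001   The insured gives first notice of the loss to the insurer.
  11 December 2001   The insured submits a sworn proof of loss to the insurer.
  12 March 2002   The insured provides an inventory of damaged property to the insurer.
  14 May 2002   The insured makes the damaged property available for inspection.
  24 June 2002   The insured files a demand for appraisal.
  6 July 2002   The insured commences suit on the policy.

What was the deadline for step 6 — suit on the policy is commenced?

20 July 2002

Step 6 runs from 24 June 2002, when the appraisal demand is filed. The window is 11–26 days after 24 June 2002; it closes on 20 July 2002.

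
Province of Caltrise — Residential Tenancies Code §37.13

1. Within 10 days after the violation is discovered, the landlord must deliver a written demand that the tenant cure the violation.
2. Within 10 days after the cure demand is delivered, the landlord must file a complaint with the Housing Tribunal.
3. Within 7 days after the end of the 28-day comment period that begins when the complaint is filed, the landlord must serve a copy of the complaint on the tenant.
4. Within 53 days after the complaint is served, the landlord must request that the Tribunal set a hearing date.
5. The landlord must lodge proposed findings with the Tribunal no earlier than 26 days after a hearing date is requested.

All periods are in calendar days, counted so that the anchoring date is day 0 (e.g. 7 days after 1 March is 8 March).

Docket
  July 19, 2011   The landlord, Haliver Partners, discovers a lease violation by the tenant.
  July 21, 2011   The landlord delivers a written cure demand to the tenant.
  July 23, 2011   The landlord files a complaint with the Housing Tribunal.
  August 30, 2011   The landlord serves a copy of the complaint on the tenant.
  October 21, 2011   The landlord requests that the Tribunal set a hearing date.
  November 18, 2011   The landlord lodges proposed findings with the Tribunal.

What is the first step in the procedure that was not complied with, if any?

(1) due by July 19, 2011 + 10 days = July 29, 2011; July 21, 2011 is within that limit.
(2) due by July 21, 2011 + 10 days = July 31, 2011; completed July 23, 2011, before the deadline.
(3) due by August 20, 2011 + 7 days = August 27, 2011; done August 30, 2011 — 3 days late.

Step 3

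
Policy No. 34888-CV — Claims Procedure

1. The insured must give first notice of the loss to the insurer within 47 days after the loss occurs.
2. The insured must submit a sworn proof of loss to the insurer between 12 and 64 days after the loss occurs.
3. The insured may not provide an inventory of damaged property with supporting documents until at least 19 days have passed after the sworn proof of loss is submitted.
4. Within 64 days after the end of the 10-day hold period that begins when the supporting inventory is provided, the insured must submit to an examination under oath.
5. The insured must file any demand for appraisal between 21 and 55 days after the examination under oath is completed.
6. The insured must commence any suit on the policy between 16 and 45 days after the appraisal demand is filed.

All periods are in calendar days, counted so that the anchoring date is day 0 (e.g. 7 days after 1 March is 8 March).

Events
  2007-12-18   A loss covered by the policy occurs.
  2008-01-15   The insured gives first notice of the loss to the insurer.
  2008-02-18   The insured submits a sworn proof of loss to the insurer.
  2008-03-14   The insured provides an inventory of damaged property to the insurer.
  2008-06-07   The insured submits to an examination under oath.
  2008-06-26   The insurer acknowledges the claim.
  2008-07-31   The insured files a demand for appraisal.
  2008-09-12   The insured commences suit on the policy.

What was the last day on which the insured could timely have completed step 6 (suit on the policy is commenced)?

2008-09-14

Step 6 runs from 2008-07-31, when the appraisal demand is filed. The window is 16–45 days after 2008-07-31; it closes on 2008-09-14.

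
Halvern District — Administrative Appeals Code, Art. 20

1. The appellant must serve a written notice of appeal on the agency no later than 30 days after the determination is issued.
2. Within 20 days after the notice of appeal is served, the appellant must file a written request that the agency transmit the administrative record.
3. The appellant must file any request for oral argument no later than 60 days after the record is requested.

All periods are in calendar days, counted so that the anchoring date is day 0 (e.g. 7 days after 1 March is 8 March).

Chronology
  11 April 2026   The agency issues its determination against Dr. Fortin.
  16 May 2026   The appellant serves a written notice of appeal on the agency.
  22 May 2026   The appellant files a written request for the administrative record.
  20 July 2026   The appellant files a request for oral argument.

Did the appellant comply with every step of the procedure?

No

Step 1 — counting 30 days from 11 April 2026 (when the determination is issued) gives a deadline of 11 May 2026; 16 May 2026 misses that deadline by 5 days.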